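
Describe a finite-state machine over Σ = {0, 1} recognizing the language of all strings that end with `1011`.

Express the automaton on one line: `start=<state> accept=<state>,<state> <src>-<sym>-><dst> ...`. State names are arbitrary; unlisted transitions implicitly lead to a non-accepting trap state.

Remember how much of `1011` the current input suffix matches. State S0 means no match yet; S1 means the last symbol is `1`; S2 means the last 2 symbols are `10`; S3 means the last 3 symbols are `101`; S4 means the last 4 symbols are `1011`. Only S4 accepts. On a mismatch, fall back to the longest proper suffix that is still a prefix of `1011`.
        0   1  
>  S0   S0  S1 
   S1   S2  S1 
   S2   S0  S3 
   S3   S2  S4 
 * S4   S2  S1 
(> = start, * = accepting)

start=S0 accept=S4 S0-0->S0 S0-1->S1 S1-0->S2 S1-1->S1 S2-0->S0 S2-1->S3 S3-0->S2 S3-1->S4 S4-0->S2 S4-1->S1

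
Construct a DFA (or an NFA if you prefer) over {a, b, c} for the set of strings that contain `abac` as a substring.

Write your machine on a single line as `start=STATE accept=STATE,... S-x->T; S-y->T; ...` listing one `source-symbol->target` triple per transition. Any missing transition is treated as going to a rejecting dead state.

start=S0; accept=S4; S0-a->S1; S0-b->S0; S0-c->S0; S1-a->S1; S1-b->S2; S1-c->S0; S2-a->S3; S2-b->S0; S2-c->S0; S3-a->S1; S3-b->S2; S3-c->S4; S4-a->S4; S4-b->S4; S4-c->S4

States S0..S3 record the length of the longest prefix of `abac` that matches the current input suffix. Reaching S4 means `abac` has been seen, and we stay there forever. Accept from S4.
A 5-state machine:
        a   b   c  
>  S0   S1  S0  S0 
   S1   S1  S2  S0 
   S2   S3  S0  S0 
   S3   S1  S2  S4 
 * S4   S4  S4  S4 
(> = start, * = accepting)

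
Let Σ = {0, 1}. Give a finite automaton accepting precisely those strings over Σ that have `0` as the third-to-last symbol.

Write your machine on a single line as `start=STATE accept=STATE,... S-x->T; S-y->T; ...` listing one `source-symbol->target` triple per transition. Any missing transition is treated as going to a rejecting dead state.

start=q0; accept=q7,q8,q9,q10; q0-0->q1; q0-1->q2; q1-0->q3; q1-1->q4; q2-0->q5; q2-1->q6; q3-0->q7; q3-1->q8; q4-0->q9; q4-1->q10; q5-0->q11; q5-1->q12; q6-0->q13; q6-1->q14; q7-0->q7; q7-1->q8; q8-0->q9; q8-1->q10; q9-0->q11; q9-1->q12; q10-0->q13; q10-1->q14; q11-0->q7; q11-1->q8; q12-0->q9; q12-1->q10; q13-0->q11; q13-1->q12; q14-0->q13; q14-1->q14

Because acceptance depends on a position counted from the end, the machine has to buffer the most recent 3 symbols. Make each state the string of the last up-to-3 symbols read; on input `x` shift the window left and append `x`. Accept when the buffered window has length 3 and begins with `0`.
          0    1  
>  q0     q1   q2 
   q1     q3   q4 
   q2     q5   q6 
   q3     q7   q8 
   q4     q9  q10 
   q5    q11  q12 
   q6    q13  q14 
 * q7     q7   q8 
 * q8     q9  q10 
 * q9    q11  q12 
 * q10   q13  q14 
   q11    q7   q8 
   q12    q9  q10 
   q13   q11  q12 
   q14   q13  q14 
(> = start, * = accepting)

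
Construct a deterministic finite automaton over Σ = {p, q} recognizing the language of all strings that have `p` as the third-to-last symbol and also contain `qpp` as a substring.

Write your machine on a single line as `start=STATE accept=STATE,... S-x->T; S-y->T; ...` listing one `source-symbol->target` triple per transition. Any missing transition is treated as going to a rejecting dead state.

Build one automaton per condition and run them in lockstep. The first has 15 states tracking the last 3 symbols read; the second has 4 states tracking whether and how much of `qpp` has been seen. A product state is a pair (one from each), accepting exactly when both do. Equivalent product states are then merged.
11 states suffice.
          p    q  
>  S0     S0   S1 
   S1     S2   S1 
   S2     S3   S1 
   S3     S4   S5 
 * S4     S4   S5 
 * S5     S6   S7 
 * S6     S3   S8 
 * S7     S9  S10 
   S8     S6   S7 
   S9     S3   S8 
   S10    S9  S10 
(> = start, * = accepting)

start=S0; accept=S4,S5,S6,S7; S0-p->S0; S0-q->S1; S1-p->S2; S1-q->S1; S2-p->S3; S2-q->S1; S3-p->S4; S3-q->S5; S4-p->S4; S4-q->S5; S5-p->S6; S5-q->S7; S6-p->S3; S6-q->S8; S7-p->S9; S7-q->S10; S8-p->S6; S8-q->S7; S9-p->S3; S9-q->S8; S10-p->S9; S10-q->S10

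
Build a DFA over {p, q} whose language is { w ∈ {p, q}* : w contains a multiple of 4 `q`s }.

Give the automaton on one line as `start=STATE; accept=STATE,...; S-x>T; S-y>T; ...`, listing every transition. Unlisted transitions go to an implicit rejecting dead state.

start=s0; accept=s0; s0-p>s0; s0-q>s1; s1-p>s1; s1-q>s2; s2-p>s2; s2-q>s3; s3-p>s3; s3-q>s0

Keep the running count of `q`s modulo 4: each `q` advances along the cycle s0 → s1 → s2 → s3 → s0 while other symbols loop. Accept at s0.
With 4 states:
        p   q  
>* s0   s0  s1 
   s1   s1  s2 
   s2   s2  s3 
   s3   s3  s0 
(> = start, * = accepting)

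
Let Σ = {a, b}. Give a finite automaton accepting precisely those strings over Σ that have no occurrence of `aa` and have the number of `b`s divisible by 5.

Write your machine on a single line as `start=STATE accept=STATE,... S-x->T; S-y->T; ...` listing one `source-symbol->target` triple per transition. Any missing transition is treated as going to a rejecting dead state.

start=q0; accept=q0,q1; q0-a->q1; q0-b->q2; q1-a->q3; q1-b->q2; q2-a->q4; q2-b->q5; q3-a->q3; q3-b->q3; q4-a->q3; q4-b->q5; q5-a->q6; q5-b->q7; q6-a->q3; q6-b->q7; q7-a->q8; q7-b->q9; q8-a->q3; q8-b->q9; q9-a->q10; q9-b->q0; q10-a->q3; q10-b->q0

Run two small machines in parallel and take their product. One (3 states) tracks partial matches of the forbidden pattern `aa`; the other (5 states) tracks the count of `b`s modulo 5. Each combined state is a pair, one component from each; accept when both components accept. Equivalent product states are then merged.
          a    b  
>* q0     q1   q2 
 * q1     q3   q2 
   q2     q4   q5 
   q3     q3   q3 
   q4     q3   q5 
   q5     q6   q7 
   q6     q3   q7 
   q7     q8   q9 
   q8     q3   q9 
   q9    q10   q0 
   q10    q3   q0 
(> = start, * = accepting)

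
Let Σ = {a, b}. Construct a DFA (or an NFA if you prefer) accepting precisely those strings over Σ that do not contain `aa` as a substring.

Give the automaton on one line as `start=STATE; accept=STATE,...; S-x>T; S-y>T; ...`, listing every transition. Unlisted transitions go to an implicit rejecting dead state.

start=q0; accept=q0,q1; q0-a>q1; q0-b>q0; q1-a>q2; q1-b>q0; q2-a>q2; q2-b>q2

Track partial matches of the forbidden pattern `aa`. State q2 is a dead state reached once `aa` has occurred; every other state accepts. q0 means no part of `aa` is currently matched.
        a   b  
>* q0   q1  q0 
 * q1   q2  q0 
   q2   q2  q2 
(> = start, * = accepting)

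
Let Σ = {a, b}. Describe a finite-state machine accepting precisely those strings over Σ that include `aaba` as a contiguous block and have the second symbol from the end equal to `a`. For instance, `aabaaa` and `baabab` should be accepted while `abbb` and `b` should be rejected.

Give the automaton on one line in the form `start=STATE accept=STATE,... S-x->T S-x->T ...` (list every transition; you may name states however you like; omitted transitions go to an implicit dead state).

start=q0 accept=q9,q10 q0-a->q1 q0-b->q2 q1-a->q3 q1-b->q4 q2-a->q5 q2-b->q6 q3-a->q3 q3-b->q7 q4-a->q5 q4-b->q6 q5-a->q3 q5-b->q4 q6-a->q5 q6-b->q6 q7-a->q8 q7-b->q6 q8-a->q9 q8-b->q10 q9-a->q9 q9-b->q10 q10-a->q8 q10-b->q11 q11-a->q8 q11-b->q11

Build one automaton per condition and run them in lockstep. One (5 states) tracks whether and how much of `aaba` has been seen; the other (7 states) tracks the last 2 symbols read. Each combined state is a pair, one component from each; accept when both components accept.
A 12-state machine:
          a    b  
>  q0     q1   q2 
   q1     q3   q4 
   q2     q5   q6 
   q3     q3   q7 
   q4     q5   q6 
   q5     q3   q4 
   q6     q5   q6 
   q7     q8   q6 
   q8     q9  q10 
 * q9     q9  q10 
 * q10    q8  q11 
   q11    q8  q11 
(> = start, * = accepting)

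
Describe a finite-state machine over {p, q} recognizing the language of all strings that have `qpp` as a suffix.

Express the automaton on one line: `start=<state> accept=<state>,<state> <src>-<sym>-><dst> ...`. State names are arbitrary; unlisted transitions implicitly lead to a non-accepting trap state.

Remember how much of `qpp` the current input suffix matches. State s0 means no match yet; s1 means the last symbol is `q`; s2 means the last 2 symbols are `qp`; s3 means the last 3 symbols are `qpp`. Only s3 accepts. On a mismatch, fall back to the longest proper suffix that is still a prefix of `qpp`.
With 4 states:
        p   q  
>  s0   s0  s1 
   s1   s2  s1 
   s2   s3  s1 
 * s3   s0  s1 
(> = start, * = accepting)

start=s0 accept=s3 s0-p->s0 s0-q->s1 s1-p->s2 s1-q->s1 s2-p->s3 s2-q->s1 s3-p->s0 s3-q->s1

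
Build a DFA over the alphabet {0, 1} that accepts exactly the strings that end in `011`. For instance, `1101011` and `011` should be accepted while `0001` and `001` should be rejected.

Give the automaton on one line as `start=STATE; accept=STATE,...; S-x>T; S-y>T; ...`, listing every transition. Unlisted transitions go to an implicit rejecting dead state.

start=S0; accept=S3; S0-0>S1; S0-1>S0; S1-0>S1; S1-1>S2; S2-0>S1; S2-1>S3; S3-0>S1; S3-1>S0

Let each state record the length of the longest suffix of the input read so far that is also a prefix of `011`. S1 means the last symbol is `0`; S2 means the last 2 symbols are `01`; S3 means the last 3 symbols are `011`. Accept only at S3, where the string currently ends in `011`.
With 4 states:
        0   1  
>  S0   S1  S0 
   S1   S1  S2 
   S2   S1  S3 
 * S3   S1  S0 
(> = start, * = accepting)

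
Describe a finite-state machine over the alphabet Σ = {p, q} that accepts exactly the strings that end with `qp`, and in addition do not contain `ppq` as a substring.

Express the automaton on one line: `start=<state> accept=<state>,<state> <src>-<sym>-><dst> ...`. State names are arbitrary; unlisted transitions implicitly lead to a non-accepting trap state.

start=S0 accept=S4 S0-p->S1 S0-q->S2 S1-p->S3 S1-q->S2 S2-p->S4 S2-q->S2 S3-p->S3 S3-q->S5 S4-p->S3 S4-q->S2 S5-p->S6 S5-q->S5 S6-p->S7 S6-q->S5 S7-p->S7 S7-q->S5

Run two small machines in parallel and take their product. The first has 3 states tracking how much of the suffix `qp` has currently been matched; the second has 4 states tracking partial matches of the forbidden pattern `ppq`. A product state is a pair (one from each), accepting exactly when both do.
        p   q  
>  S0   S1  S2 
   S1   S3  S2 
   S2   S4  S2 
   S3   S3  S5 
 * S4   S3  S2 
   S5   S6  S5 
   S6   S7  S5 
   S7   S7  S5 
(> = start, * = accepting)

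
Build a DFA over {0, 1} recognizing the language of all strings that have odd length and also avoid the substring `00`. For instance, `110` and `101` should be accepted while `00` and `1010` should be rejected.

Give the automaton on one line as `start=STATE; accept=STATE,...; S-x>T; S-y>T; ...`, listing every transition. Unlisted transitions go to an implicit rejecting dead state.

Build one automaton per condition and run them in lockstep. The first has 2 states tracking the input length modulo 2; the second has 3 states tracking partial matches of the forbidden pattern `00`. A product state is a pair (one from each), accepting exactly when both do. Minimizing collapses redundant product states.
        0   1  
>  q0   q1  q2 
 * q1   q3  q0 
 * q2   q4  q0 
   q3   q3  q3 
   q4   q3  q2 
(> = start, * = accepting)

start=q0; accept=q1,q2; q0-0>q1; q0-1>q2; q1-0>q3; q1-1>q0; q2-0>q4; q2-1>q0; q3-0>q3; q3-1>q3; q4-0>q3; q4-1>q2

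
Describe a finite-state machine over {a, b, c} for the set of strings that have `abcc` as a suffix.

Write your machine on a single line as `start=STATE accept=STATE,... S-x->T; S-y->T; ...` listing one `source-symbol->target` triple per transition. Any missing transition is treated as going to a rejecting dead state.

start=S0; accept=S4; S0-a->S1; S0-b->S0; S0-c->S0; S1-a->S1; S1-b->S2; S1-c->S0; S2-a->S1; S2-b->S0; S2-c->S3; S3-a->S1; S3-b->S0; S3-c->S4; S4-a->S1; S4-b->S0; S4-c->S0

Let each state record the length of the longest suffix of the input read so far that is also a prefix of `abcc`. S1 means the last symbol is `a`; S2 means the last 2 symbols are `ab`; S3 means the last 3 symbols are `abc`; S4 means the last 4 symbols are `abcc`. Accept only at S4, where the string currently ends in `abcc`.
With 5 states:
        a   b   c  
>  S0   S1  S0  S0 
   S1   S1  S2  S0 
   S2   S1  S0  S3 
   S3   S1  S0  S4 
 * S4   S1  S0  S0 
(> = start, * = accepting)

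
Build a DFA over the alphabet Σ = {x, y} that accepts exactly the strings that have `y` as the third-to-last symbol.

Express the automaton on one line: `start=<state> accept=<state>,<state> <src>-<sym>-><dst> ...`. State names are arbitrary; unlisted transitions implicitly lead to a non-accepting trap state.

start=s0 accept=s11,s12,s13,s14 s0-x->s1 s0-y->s2 s1-x->s3 s1-y->s4 s2-x->s5 s2-y->s6 s3-x->s7 s3-y->s8 s4-x->s9 s4-y->s10 s5-x->s11 s5-y->s12 s6-x->s13 s6-y->s14 s7-x->s7 s7-y->s8 s8-x->s9 s8-y->s10 s9-x->s11 s9-y->s12 s10-x->s13 s10-y->s14 s11-x->s7 s11-y->s8 s12-x->s9 s12-y->s10 s13-x->s11 s13-y->s12 s14-x->s13 s14-y->s14

Because acceptance depends on a position counted from the end, the machine has to buffer the most recent 3 symbols. Make each state the string of the last up-to-3 symbols read; on input `x` shift the window left and append `x`. Accept when the buffered window has length 3 and begins with `y`.
          x    y  
>  s0     s1   s2 
   s1     s3   s4 
   s2     s5   s6 
   s3     s7   s8 
   s4     s9  s10 
   s5    s11  s12 
   s6    s13  s14 
   s7     s7   s8 
   s8     s9  s10 
   s9    s11  s12 
   s10   s13  s14 
 * s11    s7   s8 
 * s12    s9  s10 
 * s13   s11  s12 
 * s14   s13  s14 
(> = start, * = accepting)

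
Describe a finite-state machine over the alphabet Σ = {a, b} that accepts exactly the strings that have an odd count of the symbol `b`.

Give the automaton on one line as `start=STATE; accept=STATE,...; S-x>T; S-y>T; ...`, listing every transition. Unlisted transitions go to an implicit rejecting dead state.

The only thing that matters is how many `b`s have appeared, reduced mod 2. Use one state per residue: S0 for 0, …, S1 for 1. Reading `b` moves to the next residue; anything else stays put. S1 is accepting.
2 states suffice.
        a   b  
>  S0   S0  S1 
 * S1   S1  S0 
(> = start, * = accepting)

start=S0; accept=S1; S0-a>S0; S0-b>S1; S1-a>S1; S1-b>S0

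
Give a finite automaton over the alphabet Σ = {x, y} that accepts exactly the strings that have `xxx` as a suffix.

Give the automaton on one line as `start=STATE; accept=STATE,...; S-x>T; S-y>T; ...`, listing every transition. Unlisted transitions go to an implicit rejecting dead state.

start=q0; accept=q3; q0-x>q1; q0-y>q0; q1-x>q2; q1-y>q0; q2-x>q3; q2-y>q0; q3-x>q3; q3-y>q0

Let each state record the length of the longest suffix of the input read so far that is also a prefix of `xxx`. q1 means the last symbol is `x`; q2 means the last 2 symbols are `xx`; q3 means the last 3 symbols are `xxx`. Accept only at q3, where the string currently ends in `xxx`.
A 4-state machine:
        x   y  
>  q0   q1  q0 
   q1   q2  q0 
   q2   q3  q0 
 * q3   q3  q0 
(> = start, * = accepting)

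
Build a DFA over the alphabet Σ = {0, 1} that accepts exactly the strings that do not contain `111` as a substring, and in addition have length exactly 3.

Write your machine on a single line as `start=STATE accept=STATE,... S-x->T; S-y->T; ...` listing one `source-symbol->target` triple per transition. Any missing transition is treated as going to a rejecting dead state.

start=q0; accept=q6,q7,q8; q0-0->q1; q0-1->q2; q1-0->q3; q1-1->q4; q2-0->q3; q2-1->q5; q3-0->q6; q3-1->q7; q4-0->q6; q4-1->q8; q5-0->q6; q5-1->q9; q6-0->q10; q6-1->q11; q7-0->q10; q7-1->q12; q8-0->q10; q8-1->q13; q9-0->q13; q9-1->q13; q10-0->q10; q10-1->q11; q11-0->q10; q11-1->q12; q12-0->q10; q12-1->q13; q13-0->q13; q13-1->q13

Handle the two conditions separately and then intersect. One (4 states) tracks partial matches of the forbidden pattern `111`; the other (5 states) tracks the input length, saturating at 4. Each combined state is a pair, one component from each; accept when both components accept.
With 14 states:
          0    1  
>  q0     q1   q2 
   q1     q3   q4 
   q2     q3   q5 
   q3     q6   q7 
   q4     q6   q8 
   q5     q6   q9 
 * q6    q10  q11 
 * q7    q10  q12 
 * q8    q10  q13 
   q9    q13  q13 
   q10   q10  q11 
   q11   q10  q12 
   q12   q10  q13 
   q13   q13  q13 
(> = start, * = accepting)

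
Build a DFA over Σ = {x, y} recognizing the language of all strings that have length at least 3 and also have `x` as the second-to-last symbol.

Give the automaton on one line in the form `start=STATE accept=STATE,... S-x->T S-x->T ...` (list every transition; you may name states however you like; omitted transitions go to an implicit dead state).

Handle the two conditions separately and then intersect. One (5 states) tracks the input length, saturating at 4; the other (7 states) tracks the last 2 symbols read. Each combined state is a pair, one component from each; accept when both components accept. After merging equivalent states the machine shrinks.
A 5-state machine:
        x   y  
>  S0   S1  S1 
   S1   S2  S1 
   S2   S3  S4 
 * S3   S3  S4 
 * S4   S2  S1 
(> = start, * = accepting)

start=S0 accept=S3,S4 S0-x->S1 S0-y->S1 S1-x->S2 S1-y->S1 S2-x->S3 S2-y->S4 S3-x->S3 S3-y->S4 S4-x->S2 S4-y->S1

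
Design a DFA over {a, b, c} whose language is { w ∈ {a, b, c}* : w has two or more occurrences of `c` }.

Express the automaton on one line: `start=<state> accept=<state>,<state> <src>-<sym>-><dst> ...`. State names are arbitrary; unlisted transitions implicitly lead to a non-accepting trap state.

Count `c`s, saturating at 3: states q0 through q2 mean 0 through 2 `c`s seen; q3 means more than 2. Each `c` increments (capped at q3); other symbols loop. Accept from {q2, q3}.
A 4-state machine:
        a   b   c  
>  q0   q0  q0  q1 
   q1   q1  q1  q2 
 * q2   q2  q2  q3 
 * q3   q3  q3  q3 
(> = start, * = accepting)

start=q0 accept=q2,q3 q0-a->q0 q0-b->q0 q0-c->q1 q1-a->q1 q1-b->q1 q1-c->q2 q2-a->q2 q2-b->q2 q2-c->q3 q3-a->q3 q3-b->q3 q3-c->q3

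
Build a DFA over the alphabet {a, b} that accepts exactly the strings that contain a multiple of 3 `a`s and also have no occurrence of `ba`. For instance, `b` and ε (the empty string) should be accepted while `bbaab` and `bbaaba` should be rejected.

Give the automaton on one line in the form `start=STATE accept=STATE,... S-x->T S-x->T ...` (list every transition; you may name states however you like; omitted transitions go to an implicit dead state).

Build one automaton per condition and run them in lockstep. One (3 states) tracks the count of `a`s modulo 3; the other (3 states) tracks partial matches of the forbidden pattern `ba`. Each combined state is a pair, one component from each; accept when both components accept.
With 9 states:
        a   b  
>* q0   q1  q2 
   q1   q3  q4 
 * q2   q5  q2 
   q3   q0  q6 
   q4   q7  q4 
   q5   q7  q5 
   q6   q8  q6 
   q7   q8  q7 
   q8   q5  q8 
(> = start, * = accepting)

start=q0 accept=q0,q2 q0-a->q1 q0-b->q2 q1-a->q3 q1-b->q4 q2-a->q5 q2-b->q2 q3-a->q0 q3-b->q6 q4-a->q7 q4-b->q4 q5-a->q7 q5-b->q5 q6-a->q8 q6-b->q6 q7-a->q8 q7-b->q7 q8-a->q5 q8-b->q8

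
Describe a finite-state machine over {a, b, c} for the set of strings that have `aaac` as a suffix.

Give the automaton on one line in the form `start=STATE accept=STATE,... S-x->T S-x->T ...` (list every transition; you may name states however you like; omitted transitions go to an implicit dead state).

start=q0 accept=q4 q0-a->q1 q0-b->q0 q0-c->q0 q1-a->q2 q1-b->q0 q1-c->q0 q2-a->q3 q2-b->q0 q2-c->q0 q3-a->q3 q3-b->q0 q3-c->q4 q4-a->q1 q4-b->q0 q4-c->q0

Let each state record the length of the longest suffix of the input read so far that is also a prefix of `aaac`. q1 means the last symbol is `a`; q2 means the last 2 symbols are `aa`; q3 means the last 3 symbols are `aaa`; q4 means the last 4 symbols are `aaac`. Accept only at q4, where the string currently ends in `aaac`.
A 5-state machine:
        a   b   c  
>  q0   q1  q0  q0 
   q1   q2  q0  q0 
   q2   q3  q0  q0 
   q3   q3  q0  q4 
 * q4   q1  q0  q0 
(> = start, * = accepting)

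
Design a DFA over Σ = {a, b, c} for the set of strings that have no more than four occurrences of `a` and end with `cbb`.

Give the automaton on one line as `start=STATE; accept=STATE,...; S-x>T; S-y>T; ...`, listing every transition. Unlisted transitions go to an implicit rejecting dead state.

start=S0; accept=S9,S13,S17,S20,S22; S0-a>S1; S0-b>S0; S0-c>S2; S1-a>S3; S1-b>S1; S1-c>S4; S2-a>S1; S2-b>S5; S2-c>S2; S3-a>S6; S3-b>S3; S3-c>S7; S4-a>S3; S4-b>S8; S4-c>S4; S5-a>S1; S5-b>S9; S5-c>S2; S6-a>S10; S6-b>S6; S6-c>S11; S7-a>S6; S7-b>S12; S7-c>S7; S8-a>S3; S8-b>S13; S8-c>S4; S9-a>S1; S9-b>S0; S9-c>S2; S10-a>S14; S10-b>S10; S10-c>S15; S11-a>S10; S11-b>S16; S11-c>S11; S12-a>S6; S12-b>S17; S12-c>S7; S13-a>S3; S13-b>S1; S13-c>S4; S14-a>S14; S14-b>S14; S14-c>S18; S15-a>S14; S15-b>S19; S15-c>S15; S16-a>S10; S16-b>S20; S16-c>S11; S17-a>S6; S17-b>S3; S17-c>S7; S18-a>S14; S18-b>S21; S18-c>S18; S19-a>S14; S19-b>S22; S19-c>S15; S20-a>S10; S20-b>S6; S20-c>S11; S21-a>S14; S21-b>S23; S21-c>S18; S22-a>S14; S22-b>S10; S22-c>S15; S23-a>S14; S23-b>S14; S23-c>S18

Build one automaton per condition and run them in lockstep. The first has 6 states tracking the count of `a`s, saturating at 5; the second has 4 states tracking how much of the suffix `cbb` has currently been matched. A product state is a pair (one from each), accepting exactly when both do.
A 24-state machine:
          a    b    c  
>  S0     S1   S0   S2 
   S1     S3   S1   S4 
   S2     S1   S5   S2 
   S3     S6   S3   S7 
   S4     S3   S8   S4 
   S5     S1   S9   S2 
   S6    S10   S6  S11 
   S7     S6  S12   S7 
   S8     S3  S13   S4 
 * S9     S1   S0   S2 
   S10   S14  S10  S15 
   S11   S10  S16  S11 
   S12    S6  S17   S7 
 * S13    S3   S1   S4 
   S14   S14  S14  S18 
   S15   S14  S19  S15 
   S16   S10  S20  S11 
 * S17    S6   S3   S7 
   S18   S14  S21  S18 
   S19   S14  S22  S15 
 * S20   S10   S6  S11 
   S21   S14  S23  S18 
 * S22   S14  S10  S15 
   S23   S14  S14  S18 
(> = start, * = accepting)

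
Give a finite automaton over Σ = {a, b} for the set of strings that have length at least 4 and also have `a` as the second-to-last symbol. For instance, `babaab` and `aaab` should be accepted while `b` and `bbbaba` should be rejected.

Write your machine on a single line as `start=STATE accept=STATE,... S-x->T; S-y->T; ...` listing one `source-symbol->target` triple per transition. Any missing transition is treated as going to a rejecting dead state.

Run two small machines in parallel and take their product. One (6 states) tracks the input length, saturating at 5; the other (7 states) tracks the last 2 symbols read. Each combined state is a pair, one component from each; accept when both components accept.
A 19-state machine:
          a    b  
>  s0     s1   s2 
   s1     s3   s4 
   s2     s5   s6 
   s3     s7   s8 
   s4     s9  s10 
   s5     s7   s8 
   s6     s9  s10 
   s7    s11  s12 
   s8    s13  s14 
   s9    s11  s12 
   s10   s13  s14 
 * s11   s15  s16 
 * s12   s17  s18 
   s13   s15  s16 
   s14   s17  s18 
 * s15   s15  s16 
 * s16   s17  s18 
   s17   s15  s16 
   s18   s17  s18 
(> = start, * = accepting)

start=s0; accept=s11,s12,s15,s16; s0-a->s1; s0-b->s2; s1-a->s3; s1-b->s4; s2-a->s5; s2-b->s6; s3-a->s7; s3-b->s8; s4-a->s9; s4-b->s10; s5-a->s7; s5-b->s8; s6-a->s9; s6-b->s10; s7-a->s11; s7-b->s12; s8-a->s13; s8-b->s14; s9-a->s11; s9-b->s12; s10-a->s13; s10-b->s14; s11-a->s15; s11-b->s16; s12-a->s17; s12-b->s18; s13-a->s15; s13-b->s16; s14-a->s17; s14-b->s18; s15-a->s15; s15-b->s16; s16-a->s17; s16-b->s18; s17-a->s15; s17-b->s16; s18-a->s17; s18-b->s18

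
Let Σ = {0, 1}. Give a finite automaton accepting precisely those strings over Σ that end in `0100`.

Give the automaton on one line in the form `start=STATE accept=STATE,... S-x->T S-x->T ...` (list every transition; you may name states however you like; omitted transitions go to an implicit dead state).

Remember how much of `0100` the current input suffix matches. State q0 means no match yet; q1 means the last symbol is `0`; q2 means the last 2 symbols are `01`; q3 means the last 3 symbols are `010`; q4 means the last 4 symbols are `0100`. Only q4 accepts. On a mismatch, fall back to the longest proper suffix that is still a prefix of `0100`.
5 states suffice.
        0   1  
>  q0   q1  q0 
   q1   q1  q2 
   q2   q3  q0 
   q3   q4  q2 
 * q4   q1  q2 
(> = start, * = accepting)

start=q0 accept=q4 q0-0->q1 q0-1->q0 q1-0->q1 q1-1->q2 q2-0->q3 q2-1->q0 q3-0->q4 q3-1->q2 q4-0->q1 q4-1->q2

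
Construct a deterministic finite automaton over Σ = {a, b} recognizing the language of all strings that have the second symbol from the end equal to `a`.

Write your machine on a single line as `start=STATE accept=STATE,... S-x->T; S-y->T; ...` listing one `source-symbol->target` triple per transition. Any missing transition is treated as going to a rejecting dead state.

start=q0; accept=q3,q4; q0-a->q1; q0-b->q2; q1-a->q3; q1-b->q4; q2-a->q5; q2-b->q6; q3-a->q3; q3-b->q4; q4-a->q5; q4-b->q6; q5-a->q3; q5-b->q4; q6-a->q5; q6-b->q6

A DFA must remember the last 2 symbols (since which symbol is second-to-last isn't known until the input ends). Use one state per possible window of the last ≤2 symbols; accept from those whose window starts with `a`.
A 7-state machine:
        a   b  
>  q0   q1  q2 
   q1   q3  q4 
   q2   q5  q6 
 * q3   q3  q4 
 * q4   q5  q6 
   q5   q3  q4 
   q6   q5  q6 
(> = start, * = accepting)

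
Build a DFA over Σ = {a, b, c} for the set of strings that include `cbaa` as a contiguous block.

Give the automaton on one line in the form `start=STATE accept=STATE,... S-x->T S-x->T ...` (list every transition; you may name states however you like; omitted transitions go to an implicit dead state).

Track how much of `cbaa` has been matched so far: state S0 is no progress, S4 is the absorbing accept state reached once `cbaa` has occurred. Intermediate states record partial matches; on a mismatch, fall back to the longest reusable overlap.
A 5-state machine:
        a   b   c  
>  S0   S0  S0  S1 
   S1   S0  S2  S1 
   S2   S3  S0  S1 
   S3   S4  S0  S1 
 * S4   S4  S4  S4 
(> = start, * = accepting)

start=S0 accept=S4 S0-a->S0 S0-b->S0 S0-c->S1 S1-a->S0 S1-b->S2 S1-c->S1 S2-a->S3 S2-b->S0 S2-c->S1 S3-a->S4 S3-b->S0 S3-c->S1 S4-a->S4 S4-b->S4 S4-c->S4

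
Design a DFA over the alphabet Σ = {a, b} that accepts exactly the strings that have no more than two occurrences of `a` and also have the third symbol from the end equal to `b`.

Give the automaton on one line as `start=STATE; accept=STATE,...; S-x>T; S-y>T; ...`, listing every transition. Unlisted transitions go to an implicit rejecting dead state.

start=q0; accept=q11,q12,q13,q14,q16,q17,q18,q19; q0-a>q1; q0-b>q2; q1-a>q3; q1-b>q4; q2-a>q5; q2-b>q6; q3-a>q7; q3-b>q8; q4-a>q9; q4-b>q10; q5-a>q11; q5-b>q12; q6-a>q13; q6-b>q14; q7-a>q7; q7-b>q7; q8-a>q7; q8-b>q15; q9-a>q7; q9-b>q16; q10-a>q17; q10-b>q18; q11-a>q7; q11-b>q8; q12-a>q9; q12-b>q10; q13-a>q11; q13-b>q12; q14-a>q13; q14-b>q14; q15-a>q7; q15-b>q19; q16-a>q7; q16-b>q15; q17-a>q7; q17-b>q16; q18-a>q17; q18-b>q18; q19-a>q7; q19-b>q19

Build one automaton per condition and run them in lockstep. One (4 states) tracks the count of `a`s, saturating at 3; the other (15 states) tracks the last 3 symbols read. Each combined state is a pair, one component from each; accept when both components accept. Equivalent product states are then merged.
A 20-state machine:
          a    b  
>  q0     q1   q2 
   q1     q3   q4 
   q2     q5   q6 
   q3     q7   q8 
   q4     q9  q10 
   q5    q11  q12 
   q6    q13  q14 
   q7     q7   q7 
   q8     q7  q15 
   q9     q7  q16 
   q10   q17  q18 
 * q11    q7   q8 
 * q12    q9  q10 
 * q13   q11  q12 
 * q14   q13  q14 
   q15    q7  q19 
 * q16    q7  q15 
 * q17    q7  q16 
 * q18   q17  q18 
 * q19    q7  q19 
(> = start, * = accepting)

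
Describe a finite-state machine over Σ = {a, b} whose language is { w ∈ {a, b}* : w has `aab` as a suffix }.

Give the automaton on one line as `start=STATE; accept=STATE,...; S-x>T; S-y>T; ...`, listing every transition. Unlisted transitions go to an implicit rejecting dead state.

start=q0; accept=q3; q0-a>q1; q0-b>q0; q1-a>q2; q1-b>q0; q2-a>q2; q2-b>q3; q3-a>q1; q3-b>q0

Let each state record the length of the longest suffix of the input read so far that is also a prefix of `aab`. q1 means the last symbol is `a`; q2 means the last 2 symbols are `aa`; q3 means the last 3 symbols are `aab`. Accept only at q3, where the string currently ends in `aab`.
With 4 states:
        a   b  
>  q0   q1  q0 
   q1   q2  q0 
   q2   q2  q3 
 * q3   q1  q0 
(> = start, * = accepting)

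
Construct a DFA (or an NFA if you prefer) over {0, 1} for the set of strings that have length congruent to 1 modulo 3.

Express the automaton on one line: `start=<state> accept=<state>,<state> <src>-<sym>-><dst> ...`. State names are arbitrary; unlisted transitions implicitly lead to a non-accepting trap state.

Only the length mod 3 matters, so use a 3-cycle: from any state, every input symbol moves to the next state, wrapping C back to A. Mark B accepting.
       0  1 
>  A   B  B 
 * B   C  C 
   C   A  A 
(> = start, * = accepting)

start=A accept=B A-0->B A-1->B B-0->C B-1->C C-0->A C-1->A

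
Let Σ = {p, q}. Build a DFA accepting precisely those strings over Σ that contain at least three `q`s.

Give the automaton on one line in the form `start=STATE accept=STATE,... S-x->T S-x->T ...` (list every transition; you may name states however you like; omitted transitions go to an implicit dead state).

start=S0 accept=S3,S4 S0-p->S0 S0-q->S1 S1-p->S1 S1-q->S2 S2-p->S2 S2-q->S3 S3-p->S3 S3-q->S4 S4-p->S4 S4-q->S4

Count `q`s, saturating at 4: states S0 through S3 mean 0 through 3 `q`s seen; S4 means more than 3. Each `q` increments (capped at S4); other symbols loop. Accept from {S3, S4}.
A 5-state machine:
        p   q  
>  S0   S0  S1 
   S1   S1  S2 
   S2   S2  S3 
 * S3   S3  S4 
 * S4   S4  S4 
(> = start, * = accepting)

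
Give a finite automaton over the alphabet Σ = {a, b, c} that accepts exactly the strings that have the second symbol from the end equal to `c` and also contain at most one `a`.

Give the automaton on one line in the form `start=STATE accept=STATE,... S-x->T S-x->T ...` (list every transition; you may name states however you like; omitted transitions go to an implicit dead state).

Build one automaton per condition and run them in lockstep. The first has 13 states tracking the last 2 symbols read; the second has 3 states tracking the count of `a`s, saturating at 2. A product state is a pair (one from each), accepting exactly when both do. Equivalent product states are then merged.
9 states suffice.
        a   b   c  
>  q0   q1  q0  q2 
   q1   q3  q1  q4 
   q2   q5  q6  q7 
   q3   q3  q3  q3 
   q4   q3  q5  q8 
 * q5   q3  q1  q4 
 * q6   q1  q0  q2 
 * q7   q5  q6  q7 
 * q8   q3  q5  q8 
(> = start, * = accepting)

start=q0 accept=q5,q6,q7,q8 q0-a->q1 q0-b->q0 q0-c->q2 q1-a->q3 q1-b->q1 q1-c->q4 q2-a->q5 q2-b->q6 q2-c->q7 q3-a->q3 q3-b->q3 q3-c->q3 q4-a->q3 q4-b->q5 q4-c->q8 q5-a->q3 q5-b->q1 q5-c->q4 q6-a->q1 q6-b->q0 q6-c->q2 q7-a->q5 q7-b->q6 q7-c->q7 q8-a->q3 q8-b->q5 q8-c->q8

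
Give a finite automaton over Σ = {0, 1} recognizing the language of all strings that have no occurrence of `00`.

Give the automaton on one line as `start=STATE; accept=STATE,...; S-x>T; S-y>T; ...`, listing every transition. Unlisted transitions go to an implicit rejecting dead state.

start=A; accept=A,B; A-0>B; A-1>A; B-0>C; B-1>A; C-0>C; C-1>C

Track partial matches of the forbidden pattern `00`. State C is a dead state reached once `00` has occurred; every other state accepts. A means no part of `00` is currently matched.
       0  1 
>* A   B  A 
 * B   C  A 
   C   C  C 
(> = start, * = accepting)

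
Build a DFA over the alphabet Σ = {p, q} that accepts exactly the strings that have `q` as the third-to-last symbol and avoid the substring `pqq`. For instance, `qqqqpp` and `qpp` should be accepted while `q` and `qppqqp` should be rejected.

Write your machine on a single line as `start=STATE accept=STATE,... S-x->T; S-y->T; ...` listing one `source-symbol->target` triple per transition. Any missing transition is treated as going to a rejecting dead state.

Build one automaton per condition and run them in lockstep. One (15 states) tracks the last 3 symbols read; the other (4 states) tracks partial matches of the forbidden pattern `pqq`. Each combined state is a pair, one component from each; accept when both components accept. After merging equivalent states the machine shrinks.
11 states suffice.
          p    q  
>  s0     s1   s2 
   s1     s1   s3 
   s2     s4   s5 
   s3     s4   s6 
   s4     s7   s8 
   s5     s9  s10 
   s6     s6   s6 
 * s7     s1   s3 
 * s8     s4   s6 
 * s9     s7   s8 
 * s10    s9  s10 
(> = start, * = accepting)

start=s0; accept=s7,s8,s9,s10; s0-p->s1; s0-q->s2; s1-p->s1; s1-q->s3; s2-p->s4; s2-q->s5; s3-p->s4; s3-q->s6; s4-p->s7; s4-q->s8; s5-p->s9; s5-q->s10; s6-p->s6; s6-q->s6; s7-p->s1; s7-q->s3; s8-p->s4; s8-q->s6; s9-p->s7; s9-q->s8; s10-p->s9; s10-q->s10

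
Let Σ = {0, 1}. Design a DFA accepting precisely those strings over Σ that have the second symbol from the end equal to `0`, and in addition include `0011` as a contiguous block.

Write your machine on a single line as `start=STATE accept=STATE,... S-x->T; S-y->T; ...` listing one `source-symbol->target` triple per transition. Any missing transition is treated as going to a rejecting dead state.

Build one automaton per condition and run them in lockstep. One (7 states) tracks the last 2 symbols read; the other (5 states) tracks whether and how much of `0011` has been seen. Each combined state is a pair, one component from each; accept when both components accept.
With 12 states:
          0    1  
>  q0     q1   q2 
   q1     q3   q4 
   q2     q5   q6 
   q3     q3   q7 
   q4     q5   q6 
   q5     q3   q4 
   q6     q5   q6 
   q7     q5   q8 
   q8     q9   q8 
   q9    q10  q11 
 * q10   q10  q11 
 * q11    q9   q8 
(> = start, * = accepting)

start=q0; accept=q10,q11; q0-0->q1; q0-1->q2; q1-0->q3; q1-1->q4; q2-0->q5; q2-1->q6; q3-0->q3; q3-1->q7; q4-0->q5; q4-1->q6; q5-0->q3; q5-1->q4; q6-0->q5; q6-1->q6; q7-0->q5; q7-1->q8; q8-0->q9; q8-1->q8; q9-0->q10; q9-1->q11; q10-0->q10; q10-1->q11; q11-0->q9; q11-1->q8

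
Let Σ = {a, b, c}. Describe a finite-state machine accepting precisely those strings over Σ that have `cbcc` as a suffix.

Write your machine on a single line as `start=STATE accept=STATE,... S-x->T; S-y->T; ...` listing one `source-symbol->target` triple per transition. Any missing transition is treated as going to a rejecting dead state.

start=q0; accept=q4; q0-a->q0; q0-b->q0; q0-c->q1; q1-a->q0; q1-b->q2; q1-c->q1; q2-a->q0; q2-b->q0; q2-c->q3; q3-a->q0; q3-b->q2; q3-c->q4; q4-a->q0; q4-b->q2; q4-c->q1

Remember how much of `cbcc` the current input suffix matches. State q0 means no match yet; q1 means the last symbol is `c`; q2 means the last 2 symbols are `cb`; q3 means the last 3 symbols are `cbc`; q4 means the last 4 symbols are `cbcc`. Only q4 accepts. On a mismatch, fall back to the longest proper suffix that is still a prefix of `cbcc`.
A 5-state machine:
        a   b   c  
>  q0   q0  q0  q1 
   q1   q0  q2  q1 
   q2   q0  q0  q3 
   q3   q0  q2  q4 
 * q4   q0  q2  q1 
(> = start, * = accepting)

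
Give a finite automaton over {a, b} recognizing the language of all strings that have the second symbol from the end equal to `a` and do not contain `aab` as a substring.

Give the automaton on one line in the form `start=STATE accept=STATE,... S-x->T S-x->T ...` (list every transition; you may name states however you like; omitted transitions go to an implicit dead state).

start=s0 accept=s2,s3 s0-a->s1 s0-b->s0 s1-a->s2 s1-b->s3 s2-a->s2 s2-b->s4 s3-a->s1 s3-b->s0 s4-a->s4 s4-b->s4

Handle the two conditions separately and then intersect. One (7 states) tracks the last 2 symbols read; the other (4 states) tracks partial matches of the forbidden pattern `aab`. Each combined state is a pair, one component from each; accept when both components accept. Equivalent product states are then merged.
        a   b  
>  s0   s1  s0 
   s1   s2  s3 
 * s2   s2  s4 
 * s3   s1  s0 
   s4   s4  s4 
(> = start, * = accepting)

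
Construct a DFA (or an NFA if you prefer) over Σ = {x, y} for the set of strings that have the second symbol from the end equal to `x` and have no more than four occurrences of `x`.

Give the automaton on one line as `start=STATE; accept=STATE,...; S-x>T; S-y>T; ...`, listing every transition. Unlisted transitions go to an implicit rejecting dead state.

start=A; accept=C,D,E,F,I,J,N; A-x>B; A-y>A; B-x>C; B-y>D; C-x>E; C-y>F; D-x>G; D-y>H; E-x>I; E-y>J; F-x>K; F-y>L; G-x>E; G-y>F; H-x>G; H-y>H; I-x>M; I-y>N; J-x>O; J-y>P; K-x>I; K-y>J; L-x>K; L-y>L; M-x>M; M-y>M; N-x>M; N-y>M; O-x>M; O-y>N; P-x>O; P-y>P

Run two small machines in parallel and take their product. One (7 states) tracks the last 2 symbols read; the other (6 states) tracks the count of `x`s, saturating at 5. Each combined state is a pair, one component from each; accept when both components accept. Minimizing collapses redundant product states.
       x  y 
>  A   B  A 
   B   C  D 
 * C   E  F 
 * D   G  H 
 * E   I  J 
 * F   K  L 
   G   E  F 
   H   G  H 
 * I   M  N 
 * J   O  P 
   K   I  J 
   L   K  L 
   M   M  M 
 * N   M  M 
   O   M  N 
   P   O  P 
(> = start, * = accepting)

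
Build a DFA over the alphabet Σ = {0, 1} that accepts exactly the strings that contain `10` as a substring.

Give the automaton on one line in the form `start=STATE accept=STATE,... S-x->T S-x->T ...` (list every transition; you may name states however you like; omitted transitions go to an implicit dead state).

start=q0 accept=q2 q0-0->q0 q0-1->q1 q1-0->q2 q1-1->q1 q2-0->q2 q2-1->q2

States q0..q1 record the length of the longest prefix of `10` that matches the current input suffix. Reaching q2 means `10` has been seen, and we stay there forever. Accept from q2.
With 3 states:
        0   1  
>  q0   q0  q1 
   q1   q2  q1 
 * q2   q2  q2 
(> = start, * = accepting)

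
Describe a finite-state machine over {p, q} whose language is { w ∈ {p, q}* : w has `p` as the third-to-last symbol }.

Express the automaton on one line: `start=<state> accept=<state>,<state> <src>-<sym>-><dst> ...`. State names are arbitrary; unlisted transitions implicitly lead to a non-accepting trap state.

Because acceptance depends on a position counted from the end, the machine has to buffer the most recent 3 symbols. Make each state the string of the last up-to-3 symbols read; on input `x` shift the window left and append `x`. Accept when the buffered window has length 3 and begins with `p`.
With 15 states:
       p  q 
>  A   B  C 
   B   D  E 
   C   F  G 
   D   H  I 
   E   J  K 
   F   L  M 
   G   N  O 
 * H   H  I 
 * I   J  K 
 * J   L  M 
 * K   N  O 
   L   H  I 
   M   J  K 
   N   L  M 
   O   N  O 
(> = start, * = accepting)

start=A accept=H,I,J,K A-p->B A-q->C B-p->D B-q->E C-p->F C-q->G D-p->H D-q->I E-p->J E-q->K F-p->L F-q->M G-p->N G-q->O H-p->H H-q->I I-p->J I-q->K J-p->L J-q->M K-p->N K-q->O L-p->H L-q->I M-p->J M-q->K N-p->L N-q->M O-p->N O-q->O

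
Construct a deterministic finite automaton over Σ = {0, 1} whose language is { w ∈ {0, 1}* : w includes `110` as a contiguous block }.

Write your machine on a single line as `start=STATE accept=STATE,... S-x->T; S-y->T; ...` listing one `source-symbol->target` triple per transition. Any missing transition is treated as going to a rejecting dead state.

States A..C record the length of the longest prefix of `110` that matches the current input suffix. Reaching D means `110` has been seen, and we stay there forever. Accept from D.
A 4-state machine:
       0  1 
>  A   A  B 
   B   A  C 
   C   D  C 
 * D   D  D 
(> = start, * = accepting)

start=A; accept=D; A-0->A; A-1->B; B-0->A; B-1->C; C-0->D; C-1->C; D-0->D; D-1->D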